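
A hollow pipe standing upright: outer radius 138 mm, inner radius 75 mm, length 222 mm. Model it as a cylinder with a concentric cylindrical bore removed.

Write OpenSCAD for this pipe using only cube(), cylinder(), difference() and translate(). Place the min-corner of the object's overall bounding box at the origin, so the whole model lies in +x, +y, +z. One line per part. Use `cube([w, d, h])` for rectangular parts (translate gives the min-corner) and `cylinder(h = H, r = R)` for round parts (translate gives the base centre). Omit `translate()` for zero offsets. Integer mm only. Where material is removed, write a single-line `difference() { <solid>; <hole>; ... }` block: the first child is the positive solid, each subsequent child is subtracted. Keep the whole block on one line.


difference() { translate([138, 138, 0]) cylinder(h = 222, r = 138); translate([138, 138, 0]) cylinder(h = 222, r = 75); }


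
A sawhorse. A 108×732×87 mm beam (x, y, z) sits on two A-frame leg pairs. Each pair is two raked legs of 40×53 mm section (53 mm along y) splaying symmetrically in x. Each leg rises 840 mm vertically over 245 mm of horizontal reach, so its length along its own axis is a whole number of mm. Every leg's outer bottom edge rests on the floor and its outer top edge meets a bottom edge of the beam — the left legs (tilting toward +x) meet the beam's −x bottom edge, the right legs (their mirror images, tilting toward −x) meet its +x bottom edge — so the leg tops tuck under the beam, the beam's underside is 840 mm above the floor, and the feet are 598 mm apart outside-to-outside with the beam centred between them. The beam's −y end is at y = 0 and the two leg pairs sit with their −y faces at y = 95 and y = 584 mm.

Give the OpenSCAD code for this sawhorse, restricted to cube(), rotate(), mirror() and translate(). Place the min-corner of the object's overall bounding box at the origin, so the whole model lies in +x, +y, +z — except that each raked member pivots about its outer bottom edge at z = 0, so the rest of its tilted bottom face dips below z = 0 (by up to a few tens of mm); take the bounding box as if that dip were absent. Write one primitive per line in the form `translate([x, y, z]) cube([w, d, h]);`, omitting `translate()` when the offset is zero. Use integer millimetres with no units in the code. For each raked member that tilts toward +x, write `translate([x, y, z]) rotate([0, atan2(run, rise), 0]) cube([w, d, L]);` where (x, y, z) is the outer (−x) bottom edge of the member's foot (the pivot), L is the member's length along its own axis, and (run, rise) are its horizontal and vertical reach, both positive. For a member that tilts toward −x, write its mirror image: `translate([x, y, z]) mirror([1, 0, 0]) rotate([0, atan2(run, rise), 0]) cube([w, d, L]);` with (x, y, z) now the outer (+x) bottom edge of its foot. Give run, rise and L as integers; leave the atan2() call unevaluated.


translate([245, 0, 840]) cube([108, 732, 87]);
translate([0, 95, 0]) rotate([0, atan2(245, 840), 0]) cube([40, 53, 875]);
translate([598, 95, 0]) mirror([1, 0, 0]) rotate([0, atan2(245, 840), 0]) cube([40, 53, 875]);
translate([0, 584, 0]) rotate([0, atan2(245, 840), 0]) cube([40, 53, 875]);
translate([598, 584, 0]) mirror([1, 0, 0]) rotate([0, atan2(245, 840), 0]) cube([40, 53, 875]);


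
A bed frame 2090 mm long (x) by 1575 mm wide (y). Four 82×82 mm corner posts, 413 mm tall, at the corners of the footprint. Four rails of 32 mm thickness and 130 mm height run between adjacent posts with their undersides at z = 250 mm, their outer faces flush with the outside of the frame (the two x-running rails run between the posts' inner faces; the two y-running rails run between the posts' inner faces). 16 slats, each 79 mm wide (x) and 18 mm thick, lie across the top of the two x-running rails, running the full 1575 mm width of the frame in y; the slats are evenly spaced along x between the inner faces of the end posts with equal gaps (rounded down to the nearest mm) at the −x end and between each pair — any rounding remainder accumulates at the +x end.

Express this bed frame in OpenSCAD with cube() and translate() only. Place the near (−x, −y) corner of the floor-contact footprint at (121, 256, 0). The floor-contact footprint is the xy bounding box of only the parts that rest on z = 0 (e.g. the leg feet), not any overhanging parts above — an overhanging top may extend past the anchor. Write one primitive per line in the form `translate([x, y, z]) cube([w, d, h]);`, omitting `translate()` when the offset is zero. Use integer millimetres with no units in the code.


translate([121, 256, 0]) cube([82, 82, 413]);
translate([121, 1749, 0]) cube([82, 82, 413]);
translate([2129, 256, 0]) cube([82, 82, 413]);
translate([2129, 1749, 0]) cube([82, 82, 413]);
translate([203, 256, 250]) cube([1926, 32, 130]);
translate([203, 1799, 250]) cube([1926, 32, 130]);
translate([121, 338, 250]) cube([32, 1411, 130]);
translate([2179, 338, 250]) cube([32, 1411, 130]);
translate([241, 256, 380]) cube([79, 1575, 18]);
translate([358, 256, 380]) cube([79, 1575, 18]);
translate([475, 256, 380]) cube([79, 1575, 18]);
translate([592, 256, 380]) cube([79, 1575, 18]);
translate([709, 256, 380]) cube([79, 1575, 18]);
translate([826, 256, 380]) cube([79, 1575, 18]);
translate([943, 256, 380]) cube([79, 1575, 18]);
translate([1060, 256, 380]) cube([79, 1575, 18]);
translate([1177, 256, 380]) cube([79, 1575, 18]);
translate([1294, 256, 380]) cube([79, 1575, 18]);
translate([1411, 256, 380]) cube([79, 1575, 18]);
translate([1528, 256, 380]) cube([79, 1575, 18]);
translate([1645, 256, 380]) cube([79, 1575, 18]);
translate([1762, 256, 380]) cube([79, 1575, 18]);
translate([1879, 256, 380]) cube([79, 1575, 18]);
translate([1996, 256, 380]) cube([79, 1575, 18]);


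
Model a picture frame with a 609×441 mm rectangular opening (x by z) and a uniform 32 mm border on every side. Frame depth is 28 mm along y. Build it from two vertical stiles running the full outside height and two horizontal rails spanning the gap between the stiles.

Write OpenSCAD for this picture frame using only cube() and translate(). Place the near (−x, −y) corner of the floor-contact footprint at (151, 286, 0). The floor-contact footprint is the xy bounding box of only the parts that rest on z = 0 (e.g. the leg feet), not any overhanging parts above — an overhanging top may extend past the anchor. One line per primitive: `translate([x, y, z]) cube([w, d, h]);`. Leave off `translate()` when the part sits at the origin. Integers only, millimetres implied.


translate([151, 286, 0]) cube([32, 28, 505]);
translate([792, 286, 0]) cube([32, 28, 505]);
translate([183, 286, 0]) cube([609, 28, 32]);
translate([183, 286, 473]) cube([609, 28, 32]);


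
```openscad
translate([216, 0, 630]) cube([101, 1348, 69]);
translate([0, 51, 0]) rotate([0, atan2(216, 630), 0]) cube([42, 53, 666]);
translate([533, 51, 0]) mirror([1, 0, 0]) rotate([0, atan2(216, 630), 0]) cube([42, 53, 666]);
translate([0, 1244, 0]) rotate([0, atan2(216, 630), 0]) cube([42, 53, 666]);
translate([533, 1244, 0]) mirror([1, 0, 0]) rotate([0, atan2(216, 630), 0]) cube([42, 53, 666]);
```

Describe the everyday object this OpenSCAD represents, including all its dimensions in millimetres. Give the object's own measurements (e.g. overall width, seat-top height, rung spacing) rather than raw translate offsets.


A sawhorse. A 101×1348×69 mm beam (x, y, z) sits on two A-frame leg pairs. Each pair is two raked legs of 42×53 mm section (53 mm along y) splaying symmetrically in x. Each leg rises 630 mm vertically over 216 mm of horizontal reach and is 666 mm long along its own axis. Every leg's outer bottom edge rests on the floor and its outer top edge meets a bottom edge of the beam — the left legs (tilting toward +x) meet the beam's −x bottom edge, the right legs (their mirror images, tilting toward −x) meet its +x bottom edge — so the leg tops tuck under the beam, the beam's underside is 630 mm above the floor, and the feet are 533 mm apart outside-to-outside with the beam centred between them. The two leg pairs are set in 51 mm from either end of the beam.


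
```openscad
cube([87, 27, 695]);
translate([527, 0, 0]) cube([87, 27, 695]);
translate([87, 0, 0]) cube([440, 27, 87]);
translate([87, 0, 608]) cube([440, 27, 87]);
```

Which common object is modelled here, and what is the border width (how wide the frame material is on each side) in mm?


A picture frame. The border width is 87 mm.

Four thin pieces enclosing a rectangular opening — a picture frame. The two full-height stiles are 695 mm tall; the top rail sits at z = 608 and is 87 mm tall, so the border above the opening is 695 − 608 = 87 mm, matching the stile x-width.


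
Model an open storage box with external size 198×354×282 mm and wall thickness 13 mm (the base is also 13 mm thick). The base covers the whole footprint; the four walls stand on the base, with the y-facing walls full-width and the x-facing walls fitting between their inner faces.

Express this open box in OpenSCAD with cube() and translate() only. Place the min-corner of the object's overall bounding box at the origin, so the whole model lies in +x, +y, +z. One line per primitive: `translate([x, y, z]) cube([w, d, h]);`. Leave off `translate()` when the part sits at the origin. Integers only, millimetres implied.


cube([198, 354, 13]);
translate([0, 0, 13]) cube([198, 13, 269]);
translate([0, 341, 13]) cube([198, 13, 269]);
translate([0, 13, 13]) cube([13, 328, 269]);
translate([185, 13, 13]) cube([13, 328, 269]);


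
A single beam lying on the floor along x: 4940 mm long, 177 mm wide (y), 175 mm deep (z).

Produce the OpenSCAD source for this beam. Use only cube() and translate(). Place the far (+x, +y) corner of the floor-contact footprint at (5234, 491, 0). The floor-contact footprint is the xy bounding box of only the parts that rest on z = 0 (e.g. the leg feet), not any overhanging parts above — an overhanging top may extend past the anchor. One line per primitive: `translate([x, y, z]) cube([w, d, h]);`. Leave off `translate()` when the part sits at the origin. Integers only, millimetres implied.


translate([294, 314, 0]) cube([4940, 177, 175]);


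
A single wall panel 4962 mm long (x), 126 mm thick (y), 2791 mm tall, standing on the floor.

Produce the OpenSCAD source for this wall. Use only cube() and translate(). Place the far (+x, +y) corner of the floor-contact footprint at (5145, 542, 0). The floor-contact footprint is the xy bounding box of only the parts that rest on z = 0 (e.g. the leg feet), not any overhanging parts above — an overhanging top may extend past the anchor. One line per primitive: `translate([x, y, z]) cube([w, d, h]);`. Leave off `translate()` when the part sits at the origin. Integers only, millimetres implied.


translate([183, 416, 0]) cube([4962, 126, 2791]);


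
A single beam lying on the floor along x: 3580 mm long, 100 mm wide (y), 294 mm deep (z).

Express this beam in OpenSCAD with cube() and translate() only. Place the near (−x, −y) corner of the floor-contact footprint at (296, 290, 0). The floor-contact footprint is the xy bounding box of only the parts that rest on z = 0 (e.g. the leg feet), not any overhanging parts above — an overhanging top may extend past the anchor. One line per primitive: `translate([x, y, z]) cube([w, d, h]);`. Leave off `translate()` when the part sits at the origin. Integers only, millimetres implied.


translate([296, 290, 0]) cube([3580, 100, 294]);


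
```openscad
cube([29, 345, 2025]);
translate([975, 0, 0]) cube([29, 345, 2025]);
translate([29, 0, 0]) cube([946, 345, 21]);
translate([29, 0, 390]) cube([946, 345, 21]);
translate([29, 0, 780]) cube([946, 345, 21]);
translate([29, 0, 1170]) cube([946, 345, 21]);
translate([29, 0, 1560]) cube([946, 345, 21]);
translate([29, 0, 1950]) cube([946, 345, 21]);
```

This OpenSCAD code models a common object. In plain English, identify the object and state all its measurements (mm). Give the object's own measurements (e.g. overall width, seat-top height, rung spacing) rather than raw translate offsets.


An open bookshelf. Two side panels, each 29 mm thick, 345 mm deep and 2025 mm tall, stand 1004 mm apart (outside-to-outside). Between them sit 6 shelves, each 21 mm thick and 345 mm deep, spanning the full gap between the sides. The bottom shelf rests on the floor (its underside at z = 0) and the clear gap between one shelf's top and the next shelf's underside is 369 mm.


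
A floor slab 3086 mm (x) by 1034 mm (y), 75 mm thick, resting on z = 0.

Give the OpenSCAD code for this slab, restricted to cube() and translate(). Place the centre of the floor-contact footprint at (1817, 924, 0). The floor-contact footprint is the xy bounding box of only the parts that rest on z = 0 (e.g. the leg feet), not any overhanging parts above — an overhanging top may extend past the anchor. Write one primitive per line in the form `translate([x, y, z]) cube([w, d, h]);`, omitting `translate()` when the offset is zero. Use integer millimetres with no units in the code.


translate([274, 407, 0]) cube([3086, 1034, 75]);


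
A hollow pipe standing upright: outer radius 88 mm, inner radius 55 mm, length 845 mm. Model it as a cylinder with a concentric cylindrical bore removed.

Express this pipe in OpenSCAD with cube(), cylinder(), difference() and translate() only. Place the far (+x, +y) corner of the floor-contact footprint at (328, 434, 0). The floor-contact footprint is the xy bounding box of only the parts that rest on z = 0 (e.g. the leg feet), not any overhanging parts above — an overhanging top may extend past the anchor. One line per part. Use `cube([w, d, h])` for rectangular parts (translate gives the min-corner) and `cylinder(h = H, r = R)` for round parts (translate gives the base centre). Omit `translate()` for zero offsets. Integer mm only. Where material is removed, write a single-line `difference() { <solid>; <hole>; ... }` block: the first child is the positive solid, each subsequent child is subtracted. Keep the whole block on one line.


difference() { translate([240, 346, 0]) cylinder(h = 845, r = 88); translate([240, 346, 0]) cylinder(h = 845, r = 55); }


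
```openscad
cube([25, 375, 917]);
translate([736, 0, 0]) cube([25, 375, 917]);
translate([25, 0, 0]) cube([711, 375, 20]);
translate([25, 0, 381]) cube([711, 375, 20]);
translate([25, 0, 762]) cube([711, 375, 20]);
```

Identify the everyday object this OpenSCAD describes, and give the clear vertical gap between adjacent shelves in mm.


A bookshelf. The clear shelf gap is 361 mm.

Two tall side panels with 3 horizontal boards between them — a bookshelf. The first two shelf undersides are at z = 0 and z = 381; with shelf thickness 20, the clear gap is 381 − 0 − 20 = 361 mm.


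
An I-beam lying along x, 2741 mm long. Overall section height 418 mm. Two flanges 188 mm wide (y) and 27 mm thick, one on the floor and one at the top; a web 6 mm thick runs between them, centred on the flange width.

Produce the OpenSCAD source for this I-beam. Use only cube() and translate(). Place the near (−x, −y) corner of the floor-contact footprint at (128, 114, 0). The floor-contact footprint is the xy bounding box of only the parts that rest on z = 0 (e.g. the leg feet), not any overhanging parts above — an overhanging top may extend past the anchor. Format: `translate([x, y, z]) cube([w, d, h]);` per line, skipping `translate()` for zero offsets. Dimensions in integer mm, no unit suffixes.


translate([128, 114, 0]) cube([2741, 188, 27]);
translate([128, 205, 27]) cube([2741, 6, 364]);
translate([128, 114, 391]) cube([2741, 188, 27]);


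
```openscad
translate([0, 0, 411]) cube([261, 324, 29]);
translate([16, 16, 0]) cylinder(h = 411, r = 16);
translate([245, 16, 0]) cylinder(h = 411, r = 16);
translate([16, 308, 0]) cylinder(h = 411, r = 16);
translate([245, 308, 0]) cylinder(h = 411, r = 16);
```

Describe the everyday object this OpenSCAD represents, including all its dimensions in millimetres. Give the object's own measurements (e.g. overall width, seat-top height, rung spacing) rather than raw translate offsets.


A four-legged stool. The seat is a 261×324×29 mm slab whose top surface is at z = 440 mm; four round legs, each 32 mm in diameter, run from the floor (z = 0) to the underside of the seat, each leg's axis is inset half a diameter from the nearest pair of seat edges (so the leg's bounding box is flush with the corner).


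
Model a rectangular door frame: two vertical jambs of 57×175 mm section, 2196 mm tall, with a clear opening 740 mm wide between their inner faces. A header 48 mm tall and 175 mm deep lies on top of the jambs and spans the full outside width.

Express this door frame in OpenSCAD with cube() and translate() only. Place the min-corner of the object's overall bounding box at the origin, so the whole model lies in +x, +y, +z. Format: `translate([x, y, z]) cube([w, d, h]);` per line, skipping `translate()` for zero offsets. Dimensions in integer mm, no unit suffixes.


cube([57, 175, 2196]);
translate([797, 0, 0]) cube([57, 175, 2196]);
translate([0, 0, 2196]) cube([854, 175, 48]);


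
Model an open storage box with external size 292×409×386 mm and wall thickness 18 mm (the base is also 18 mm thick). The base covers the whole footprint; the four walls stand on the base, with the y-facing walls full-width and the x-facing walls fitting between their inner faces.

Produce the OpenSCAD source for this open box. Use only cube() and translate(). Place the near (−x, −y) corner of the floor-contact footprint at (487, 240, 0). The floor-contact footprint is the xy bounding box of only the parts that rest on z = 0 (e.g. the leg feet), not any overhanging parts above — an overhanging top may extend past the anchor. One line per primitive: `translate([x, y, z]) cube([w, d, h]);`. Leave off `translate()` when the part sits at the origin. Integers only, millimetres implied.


translate([487, 240, 0]) cube([292, 409, 18]);
translate([487, 240, 18]) cube([292, 18, 368]);
translate([487, 631, 18]) cube([292, 18, 368]);
translate([487, 258, 18]) cube([18, 373, 368]);
translate([761, 258, 18]) cube([18, 373, 368]);


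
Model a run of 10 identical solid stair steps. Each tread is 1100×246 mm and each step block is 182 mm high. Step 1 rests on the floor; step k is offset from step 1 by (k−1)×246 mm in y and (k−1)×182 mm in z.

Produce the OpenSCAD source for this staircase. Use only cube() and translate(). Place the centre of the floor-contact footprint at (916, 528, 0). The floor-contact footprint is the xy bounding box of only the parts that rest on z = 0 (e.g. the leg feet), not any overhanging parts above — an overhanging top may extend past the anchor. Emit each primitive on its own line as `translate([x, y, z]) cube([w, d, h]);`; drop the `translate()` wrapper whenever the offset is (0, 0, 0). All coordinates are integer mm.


translate([366, 405, 0]) cube([1100, 246, 182]);
translate([366, 651, 182]) cube([1100, 246, 182]);
translate([366, 897, 364]) cube([1100, 246, 182]);
translate([366, 1143, 546]) cube([1100, 246, 182]);
translate([366, 1389, 728]) cube([1100, 246, 182]);
translate([366, 1635, 910]) cube([1100, 246, 182]);
translate([366, 1881, 1092]) cube([1100, 246, 182]);
translate([366, 2127, 1274]) cube([1100, 246, 182]);
translate([366, 2373, 1456]) cube([1100, 246, 182]);
translate([366, 2619, 1638]) cube([1100, 246, 182]);


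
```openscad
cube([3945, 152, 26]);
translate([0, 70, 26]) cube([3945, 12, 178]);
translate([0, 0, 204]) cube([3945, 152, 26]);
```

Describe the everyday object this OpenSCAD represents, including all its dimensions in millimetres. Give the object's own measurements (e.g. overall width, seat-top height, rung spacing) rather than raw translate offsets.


An I-beam lying along x, 3945 mm long. Overall section height 230 mm. Two flanges 152 mm wide (y) and 26 mm thick, one on the floor and one at the top; a web 12 mm thick runs between them, centred on the flange width.


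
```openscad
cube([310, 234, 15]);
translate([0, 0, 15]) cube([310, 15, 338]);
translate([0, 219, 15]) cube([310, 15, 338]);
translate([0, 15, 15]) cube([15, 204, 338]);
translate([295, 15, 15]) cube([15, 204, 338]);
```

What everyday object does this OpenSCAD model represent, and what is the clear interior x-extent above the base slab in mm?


An open box. The internal width is 280 mm.

A 310×234 base slab with four walls standing on it — an open box. The base is 310 mm wide and the walls are 15 mm thick, so the internal width is 310 − 2 × 15 = 280 mm.


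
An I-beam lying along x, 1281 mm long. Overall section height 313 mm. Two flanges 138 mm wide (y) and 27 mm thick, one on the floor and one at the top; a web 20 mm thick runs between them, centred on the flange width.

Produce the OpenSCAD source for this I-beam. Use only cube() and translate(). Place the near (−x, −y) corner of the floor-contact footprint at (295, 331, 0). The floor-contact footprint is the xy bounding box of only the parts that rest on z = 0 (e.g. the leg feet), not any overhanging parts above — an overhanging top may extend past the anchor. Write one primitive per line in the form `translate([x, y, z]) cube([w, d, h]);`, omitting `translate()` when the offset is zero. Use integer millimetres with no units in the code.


translate([295, 331, 0]) cube([1281, 138, 27]);
translate([295, 390, 27]) cube([1281, 20, 259]);
translate([295, 331, 286]) cube([1281, 138, 27]);


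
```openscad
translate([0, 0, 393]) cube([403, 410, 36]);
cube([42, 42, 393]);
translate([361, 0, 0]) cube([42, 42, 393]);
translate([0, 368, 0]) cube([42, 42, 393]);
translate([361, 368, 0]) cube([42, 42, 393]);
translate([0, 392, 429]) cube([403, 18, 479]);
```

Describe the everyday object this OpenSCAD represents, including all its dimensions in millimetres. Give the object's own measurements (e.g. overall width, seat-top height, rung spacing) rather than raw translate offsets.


A chair. The seat is a 403×410×36 mm slab with its top at z = 429 mm, on four 42×42 mm corner legs (flush with the seat edges, standing on z = 0). A flat backrest 18 mm thick, 479 mm tall, spans the full seat width and rises from the seat top along its +y edge, rear face flush with the rear of the seat.


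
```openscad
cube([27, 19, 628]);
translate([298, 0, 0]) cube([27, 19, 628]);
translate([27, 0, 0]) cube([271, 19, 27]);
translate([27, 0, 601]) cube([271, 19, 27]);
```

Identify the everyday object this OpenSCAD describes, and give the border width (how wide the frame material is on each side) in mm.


A picture frame. The border width is 27 mm.

Four thin pieces enclosing a rectangular opening — a picture frame. The two full-height stiles are 628 mm tall; the top rail sits at z = 601 and is 27 mm tall, so the border above the opening is 628 − 601 = 27 mm, matching the stile x-width.


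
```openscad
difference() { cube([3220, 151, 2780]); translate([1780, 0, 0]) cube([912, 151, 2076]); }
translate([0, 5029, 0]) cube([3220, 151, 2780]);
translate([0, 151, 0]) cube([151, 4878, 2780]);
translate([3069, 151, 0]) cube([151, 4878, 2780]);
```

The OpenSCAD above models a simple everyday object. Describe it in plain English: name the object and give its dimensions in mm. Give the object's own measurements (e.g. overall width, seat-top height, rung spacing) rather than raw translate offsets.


A single room: four walls, each 2780 mm tall and 151 mm thick, enclosing an outside footprint 3220×5180 mm (x × y), no floor or roof. The front and back walls (−y and +y sides) run the full x-width; the side walls fit between their inner faces. A door opening 912 mm wide and 2076 mm tall is cut through the front wall from the floor up, its −x edge 1780 mm from the wall's −x end.


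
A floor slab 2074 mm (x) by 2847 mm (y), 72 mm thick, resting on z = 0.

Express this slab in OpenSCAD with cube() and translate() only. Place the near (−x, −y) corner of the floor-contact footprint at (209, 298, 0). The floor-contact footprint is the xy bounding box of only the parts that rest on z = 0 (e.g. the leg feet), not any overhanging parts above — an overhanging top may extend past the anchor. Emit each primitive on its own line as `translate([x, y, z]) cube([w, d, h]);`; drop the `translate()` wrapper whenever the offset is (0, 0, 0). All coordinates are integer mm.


translate([209, 298, 0]) cube([2074, 2847, 72]);


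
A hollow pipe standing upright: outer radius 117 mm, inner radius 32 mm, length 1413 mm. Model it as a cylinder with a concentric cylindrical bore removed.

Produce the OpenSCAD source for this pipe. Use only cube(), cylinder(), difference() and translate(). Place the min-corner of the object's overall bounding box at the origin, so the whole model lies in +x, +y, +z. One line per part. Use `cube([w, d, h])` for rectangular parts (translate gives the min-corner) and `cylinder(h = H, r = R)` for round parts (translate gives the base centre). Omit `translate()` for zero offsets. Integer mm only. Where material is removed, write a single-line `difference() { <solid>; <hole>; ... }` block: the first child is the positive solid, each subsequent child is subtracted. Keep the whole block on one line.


difference() { translate([117, 117, 0]) cylinder(h = 1413, r = 117); translate([117, 117, 0]) cylinder(h = 1413, r = 32); }


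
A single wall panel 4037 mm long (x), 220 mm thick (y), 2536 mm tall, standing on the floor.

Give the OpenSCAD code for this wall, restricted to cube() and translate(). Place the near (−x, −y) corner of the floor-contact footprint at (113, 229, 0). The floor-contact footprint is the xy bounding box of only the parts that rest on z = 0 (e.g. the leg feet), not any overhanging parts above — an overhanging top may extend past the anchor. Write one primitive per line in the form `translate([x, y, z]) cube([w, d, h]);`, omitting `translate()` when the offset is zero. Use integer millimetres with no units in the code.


translate([113, 229, 0]) cube([4037, 220, 2536]);


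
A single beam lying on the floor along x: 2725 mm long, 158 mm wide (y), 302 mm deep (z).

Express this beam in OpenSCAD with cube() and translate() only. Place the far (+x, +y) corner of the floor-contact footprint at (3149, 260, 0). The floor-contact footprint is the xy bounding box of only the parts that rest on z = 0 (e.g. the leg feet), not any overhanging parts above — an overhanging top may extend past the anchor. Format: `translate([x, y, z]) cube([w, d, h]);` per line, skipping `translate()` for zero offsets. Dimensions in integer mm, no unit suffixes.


translate([424, 102, 0]) cube([2725, 158, 302]);


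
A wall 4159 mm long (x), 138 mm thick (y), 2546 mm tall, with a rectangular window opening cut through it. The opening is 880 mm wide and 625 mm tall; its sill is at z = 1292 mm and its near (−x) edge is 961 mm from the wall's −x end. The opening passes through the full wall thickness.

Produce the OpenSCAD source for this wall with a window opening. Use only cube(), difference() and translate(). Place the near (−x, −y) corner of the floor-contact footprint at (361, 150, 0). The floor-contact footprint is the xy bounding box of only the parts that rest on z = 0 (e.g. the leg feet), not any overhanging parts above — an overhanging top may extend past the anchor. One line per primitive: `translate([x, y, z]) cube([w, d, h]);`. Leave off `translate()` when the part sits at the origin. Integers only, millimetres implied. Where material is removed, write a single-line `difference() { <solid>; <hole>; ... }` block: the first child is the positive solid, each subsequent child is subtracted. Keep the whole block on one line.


difference() { translate([361, 150, 0]) cube([4159, 138, 2546]); translate([1322, 150, 1292]) cube([880, 138, 625]); }


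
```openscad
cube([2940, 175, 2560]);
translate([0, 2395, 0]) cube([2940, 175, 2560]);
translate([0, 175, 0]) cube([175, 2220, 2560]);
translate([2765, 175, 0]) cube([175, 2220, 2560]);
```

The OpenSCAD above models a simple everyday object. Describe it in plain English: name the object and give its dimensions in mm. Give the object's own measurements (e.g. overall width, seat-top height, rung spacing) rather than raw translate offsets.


The wall frame of a small rectangular building: four walls, each 2560 mm tall and 175 mm thick, enclosing a footprint 2940 mm (x) by 2570 mm (y) outside-to-outside, with no floor or roof. The front and back walls (the −y and +y sides) span the full width; the two side walls fit between them.


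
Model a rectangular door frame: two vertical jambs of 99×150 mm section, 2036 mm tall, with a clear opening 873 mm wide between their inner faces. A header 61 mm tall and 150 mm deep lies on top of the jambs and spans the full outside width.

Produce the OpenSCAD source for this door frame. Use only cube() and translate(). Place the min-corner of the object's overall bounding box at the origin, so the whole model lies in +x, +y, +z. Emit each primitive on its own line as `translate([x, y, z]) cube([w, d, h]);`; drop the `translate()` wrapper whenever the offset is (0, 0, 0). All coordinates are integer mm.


cube([99, 150, 2036]);
translate([972, 0, 0]) cube([99, 150, 2036]);
translate([0, 0, 2036]) cube([1071, 150, 61]);


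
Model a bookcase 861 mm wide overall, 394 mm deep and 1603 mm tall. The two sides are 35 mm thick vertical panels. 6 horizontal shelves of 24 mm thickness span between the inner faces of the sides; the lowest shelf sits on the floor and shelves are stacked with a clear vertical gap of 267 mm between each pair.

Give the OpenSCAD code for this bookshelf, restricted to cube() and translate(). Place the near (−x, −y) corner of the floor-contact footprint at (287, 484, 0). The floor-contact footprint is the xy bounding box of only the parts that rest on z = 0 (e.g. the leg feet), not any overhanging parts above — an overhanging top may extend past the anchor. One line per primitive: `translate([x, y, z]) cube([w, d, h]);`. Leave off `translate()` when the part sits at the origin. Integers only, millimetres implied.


translate([287, 484, 0]) cube([35, 394, 1603]);
translate([1113, 484, 0]) cube([35, 394, 1603]);
translate([322, 484, 0]) cube([791, 394, 24]);
translate([322, 484, 291]) cube([791, 394, 24]);
translate([322, 484, 582]) cube([791, 394, 24]);
translate([322, 484, 873]) cube([791, 394, 24]);
translate([322, 484, 1164]) cube([791, 394, 24]);
translate([322, 484, 1455]) cube([791, 394, 24]);


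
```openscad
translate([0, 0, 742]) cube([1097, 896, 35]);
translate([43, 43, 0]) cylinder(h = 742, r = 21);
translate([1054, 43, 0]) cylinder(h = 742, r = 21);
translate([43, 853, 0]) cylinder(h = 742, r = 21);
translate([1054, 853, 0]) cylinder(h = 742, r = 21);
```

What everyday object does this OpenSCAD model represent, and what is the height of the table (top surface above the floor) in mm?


A table. The table height is 777 mm.

A 1097×896×35 slab sits at z = 742 on four Ø42 mm round legs — a table. The top surface is at 742 + 35 = 777 mm.


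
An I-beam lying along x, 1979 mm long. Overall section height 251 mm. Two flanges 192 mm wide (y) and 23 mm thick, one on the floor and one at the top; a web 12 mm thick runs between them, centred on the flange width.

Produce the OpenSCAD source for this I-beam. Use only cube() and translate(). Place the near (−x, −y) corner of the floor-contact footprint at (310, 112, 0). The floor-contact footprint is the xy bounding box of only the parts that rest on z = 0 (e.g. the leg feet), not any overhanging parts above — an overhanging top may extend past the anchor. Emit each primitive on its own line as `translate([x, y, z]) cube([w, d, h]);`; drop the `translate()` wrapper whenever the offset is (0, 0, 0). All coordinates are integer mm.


translate([310, 112, 0]) cube([1979, 192, 23]);
translate([310, 202, 23]) cube([1979, 12, 205]);
translate([310, 112, 228]) cube([1979, 192, 23]);


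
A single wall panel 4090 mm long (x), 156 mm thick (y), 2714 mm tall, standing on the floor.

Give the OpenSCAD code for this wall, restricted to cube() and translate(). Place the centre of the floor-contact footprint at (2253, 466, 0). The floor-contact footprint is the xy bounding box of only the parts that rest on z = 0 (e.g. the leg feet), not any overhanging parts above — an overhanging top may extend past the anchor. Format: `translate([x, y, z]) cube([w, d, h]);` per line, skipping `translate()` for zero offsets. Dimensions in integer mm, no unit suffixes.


translate([208, 388, 0]) cube([4090, 156, 2714]);


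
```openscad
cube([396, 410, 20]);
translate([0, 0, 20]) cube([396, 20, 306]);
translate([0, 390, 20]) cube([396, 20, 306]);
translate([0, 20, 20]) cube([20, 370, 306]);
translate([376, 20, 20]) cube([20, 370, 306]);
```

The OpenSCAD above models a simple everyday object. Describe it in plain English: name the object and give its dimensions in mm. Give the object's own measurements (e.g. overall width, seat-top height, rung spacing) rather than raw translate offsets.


An open-topped rectangular box: outside dimensions 396×410×326 mm, with a uniform wall and base thickness of 20 mm. The base is a full 396×410 slab on the floor; four walls sit on top of the base. The front and back walls (the −y and +y sides) span the full width; the two side walls fit between them.


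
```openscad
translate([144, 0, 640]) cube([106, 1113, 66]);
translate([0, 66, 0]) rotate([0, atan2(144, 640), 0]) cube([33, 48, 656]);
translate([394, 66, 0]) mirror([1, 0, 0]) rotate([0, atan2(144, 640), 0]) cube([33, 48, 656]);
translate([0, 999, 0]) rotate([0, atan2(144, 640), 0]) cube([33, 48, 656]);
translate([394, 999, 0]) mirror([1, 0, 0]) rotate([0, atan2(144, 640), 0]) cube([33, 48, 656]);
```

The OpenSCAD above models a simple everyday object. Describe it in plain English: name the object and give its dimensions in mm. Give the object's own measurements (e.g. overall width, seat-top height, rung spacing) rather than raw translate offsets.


A sawhorse. A 106×1113×66 mm beam (x, y, z) sits on two A-frame leg pairs. Each pair is two raked legs of 33×48 mm section (48 mm along y) splaying symmetrically in x. Each leg rises 640 mm vertically over 144 mm of horizontal reach and is 656 mm long along its own axis. Every leg's outer bottom edge rests on the floor and its outer top edge meets a bottom edge of the beam — the left legs (tilting toward +x) meet the beam's −x bottom edge, the right legs (their mirror images, tilting toward −x) meet its +x bottom edge — so the leg tops tuck under the beam, the beam's underside is 640 mm above the floor, and the feet are 394 mm apart outside-to-outside with the beam centred between them. The two leg pairs are set in 66 mm from either end of the beam.


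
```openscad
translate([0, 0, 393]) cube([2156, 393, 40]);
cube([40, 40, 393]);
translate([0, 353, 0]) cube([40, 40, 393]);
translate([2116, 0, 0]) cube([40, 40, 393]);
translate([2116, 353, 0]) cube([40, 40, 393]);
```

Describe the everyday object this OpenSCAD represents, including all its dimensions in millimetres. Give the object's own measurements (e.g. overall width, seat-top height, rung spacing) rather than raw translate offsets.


A bench: a 2156×393 mm seat slab, 40 mm thick, top at z = 433 mm, on four 40×40 mm square legs flush with the seat corners and standing on z = 0.


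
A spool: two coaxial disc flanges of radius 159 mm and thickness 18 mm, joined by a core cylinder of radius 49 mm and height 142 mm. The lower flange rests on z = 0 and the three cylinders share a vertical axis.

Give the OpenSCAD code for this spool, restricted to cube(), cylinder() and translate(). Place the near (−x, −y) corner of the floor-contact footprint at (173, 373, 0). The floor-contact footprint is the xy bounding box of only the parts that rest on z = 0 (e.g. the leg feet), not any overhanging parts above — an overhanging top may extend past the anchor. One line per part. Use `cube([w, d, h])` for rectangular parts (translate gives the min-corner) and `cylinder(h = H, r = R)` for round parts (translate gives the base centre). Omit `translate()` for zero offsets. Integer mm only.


translate([332, 532, 0]) cylinder(h = 18, r = 159);
translate([332, 532, 18]) cylinder(h = 142, r = 49);
translate([332, 532, 160]) cylinder(h = 18, r = 159);


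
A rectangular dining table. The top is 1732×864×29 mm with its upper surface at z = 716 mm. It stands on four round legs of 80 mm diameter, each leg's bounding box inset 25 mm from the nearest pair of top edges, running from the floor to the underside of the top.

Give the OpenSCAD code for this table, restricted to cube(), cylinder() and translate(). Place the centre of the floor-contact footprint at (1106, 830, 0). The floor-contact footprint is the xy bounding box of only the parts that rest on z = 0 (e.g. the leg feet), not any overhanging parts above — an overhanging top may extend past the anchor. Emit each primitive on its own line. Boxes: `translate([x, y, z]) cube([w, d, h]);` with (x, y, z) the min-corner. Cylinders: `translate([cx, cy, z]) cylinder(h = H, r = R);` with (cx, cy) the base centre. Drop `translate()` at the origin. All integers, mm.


translate([240, 398, 687]) cube([1732, 864, 29]);
translate([305, 463, 0]) cylinder(h = 687, r = 40);
translate([1907, 463, 0]) cylinder(h = 687, r = 40);
translate([305, 1197, 0]) cylinder(h = 687, r = 40);
translate([1907, 1197, 0]) cylinder(h = 687, r = 40);


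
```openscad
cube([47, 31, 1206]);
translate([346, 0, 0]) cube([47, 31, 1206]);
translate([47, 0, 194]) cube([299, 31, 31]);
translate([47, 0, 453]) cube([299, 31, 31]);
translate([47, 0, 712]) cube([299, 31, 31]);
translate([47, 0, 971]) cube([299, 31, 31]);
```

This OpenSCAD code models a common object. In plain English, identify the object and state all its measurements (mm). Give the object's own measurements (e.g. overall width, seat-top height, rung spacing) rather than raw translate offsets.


A straight ladder. Two 47×31 mm vertical rails, 1206 mm tall, stand 393 mm apart (outside-to-outside) with their front faces coplanar on the −y side. 4 rungs, each 31 mm deep and 31 mm tall, span between the inner faces of the rails, front faces flush with the rails. The lowest rung's underside is at z = 194 mm and rungs are spaced 259 mm apart (underside to underside).


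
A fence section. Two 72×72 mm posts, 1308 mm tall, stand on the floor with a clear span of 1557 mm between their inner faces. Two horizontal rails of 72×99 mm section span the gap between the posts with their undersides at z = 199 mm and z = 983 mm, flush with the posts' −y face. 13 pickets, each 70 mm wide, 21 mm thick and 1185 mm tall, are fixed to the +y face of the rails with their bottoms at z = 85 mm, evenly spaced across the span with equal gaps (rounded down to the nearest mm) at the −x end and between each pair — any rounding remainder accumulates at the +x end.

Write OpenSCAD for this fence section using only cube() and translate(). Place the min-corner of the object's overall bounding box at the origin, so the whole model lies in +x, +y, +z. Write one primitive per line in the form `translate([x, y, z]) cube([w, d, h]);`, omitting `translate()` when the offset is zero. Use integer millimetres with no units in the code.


cube([72, 72, 1308]);
translate([1629, 0, 0]) cube([72, 72, 1308]);
translate([72, 0, 199]) cube([1557, 72, 99]);
translate([72, 0, 983]) cube([1557, 72, 99]);
translate([118, 72, 85]) cube([70, 21, 1185]);
translate([234, 72, 85]) cube([70, 21, 1185]);
translate([350, 72, 85]) cube([70, 21, 1185]);
translate([466, 72, 85]) cube([70, 21, 1185]);
translate([582, 72, 85]) cube([70, 21, 1185]);
translate([698, 72, 85]) cube([70, 21, 1185]);
translate([814, 72, 85]) cube([70, 21, 1185]);
translate([930, 72, 85]) cube([70, 21, 1185]);
translate([1046, 72, 85]) cube([70, 21, 1185]);
translate([1162, 72, 85]) cube([70, 21, 1185]);
translate([1278, 72, 85]) cube([70, 21, 1185]);
translate([1394, 72, 85]) cube([70, 21, 1185]);
translate([1510, 72, 85]) cube([70, 21, 1185]);


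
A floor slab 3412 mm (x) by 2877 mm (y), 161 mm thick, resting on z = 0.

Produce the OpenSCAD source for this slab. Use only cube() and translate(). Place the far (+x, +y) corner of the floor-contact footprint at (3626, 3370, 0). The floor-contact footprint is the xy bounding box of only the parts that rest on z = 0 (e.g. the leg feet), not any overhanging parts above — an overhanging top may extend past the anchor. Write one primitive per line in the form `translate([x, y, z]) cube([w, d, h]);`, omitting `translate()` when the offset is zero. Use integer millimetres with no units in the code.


translate([214, 493, 0]) cube([3412, 2877, 161]);
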